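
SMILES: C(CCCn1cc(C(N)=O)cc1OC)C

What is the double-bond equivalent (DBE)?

Molecular formula from the SMILES: C11H18N2O2.
DoU = (2C + 2 + N − H − X)/2 = (2·11 + 2 + 2 − 18 − 0)/2 = 8/2 = 4.
(Structurally: 1 ring(s) + 3 π bond(s) = 4.)

4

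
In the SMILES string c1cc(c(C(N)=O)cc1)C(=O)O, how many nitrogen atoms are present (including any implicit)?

The symbol for nitrogen appears 1 time in the SMILES.

1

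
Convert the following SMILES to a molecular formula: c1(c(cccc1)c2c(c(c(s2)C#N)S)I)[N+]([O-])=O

Heavy atoms from the SMILES: 11 C, 1 I, 2 N, 2 O, 2 S.
Implicit hydrogens by atom environment:
  6 × C (aromatic): no H
  4 × C (aromatic): 1 H each → 4
  1 × C: no H
  1 × I: no H
  1 × N: no H
  1 × N (charge +1): no H
  1 × O: no H
  1 × O (charge -1): no H
  1 × S: 1 H
  1 × S (aromatic): no H
  Total hydrogens = 5.
Molecular formula: C11H5IN2O2S2

C11H5IN2O2S2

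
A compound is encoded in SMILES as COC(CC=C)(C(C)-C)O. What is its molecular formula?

Heavy atoms from the SMILES: 8 C, 2 O.
Implicit hydrogens by atom environment:
  3 × C: 3 H each → 9
  2 × C: 2 H each → 4
  2 × C: 1 H each → 2
  1 × C: no H
  1 × O: 1 H
  1 × O: no H
  Total hydrogens = 16.
Molecular formula: C8H16O2

C8H16O2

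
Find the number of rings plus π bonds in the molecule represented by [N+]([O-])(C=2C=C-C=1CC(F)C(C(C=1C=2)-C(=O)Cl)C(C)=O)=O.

8

Molecular formula from the SMILES: C13H11ClFNO4.
DoU = (2C + 2 + N − H − X)/2 = (2·13 + 2 + 1 − 11 − 2)/2 = 16/2 = 8.
(Structurally: 2 ring(s) + 6 π bond(s) = 8.)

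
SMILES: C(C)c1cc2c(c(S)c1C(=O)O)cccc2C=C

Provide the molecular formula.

C15H14O2S

Heavy atoms from the SMILES: 15 C, 2 O, 1 S.
Implicit hydrogens by atom environment:
  6 × C (aromatic): no H
  4 × C (aromatic): 1 H each → 4
  2 × C: 2 H each → 4
  1 × C: 3 H
  1 × C: 1 H
  1 × C: no H
  1 × O: 1 H
  1 × O: no H
  1 × S: 1 H
  Total hydrogens = 14.
Molecular formula: C15H14O2S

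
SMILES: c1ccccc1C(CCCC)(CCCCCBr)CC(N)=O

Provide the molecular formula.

Heavy atoms from the SMILES: 1 Br, 18 C, 1 N, 1 O.
Implicit hydrogens by atom environment:
  9 × C: 2 H each → 18
  5 × C (aromatic): 1 H each → 5
  2 × C: no H
  1 × Br: no H
  1 × C: 3 H
  1 × C (aromatic): no H
  1 × N: 2 H
  1 × O: no H
  Total hydrogens = 28.
Molecular formula: C18H28BrNO

C18H28BrNO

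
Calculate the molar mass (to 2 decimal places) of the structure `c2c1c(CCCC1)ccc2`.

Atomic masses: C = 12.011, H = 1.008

132.21

Molecular formula: C10H12.
M = 10×12.011 + 12×1.008 = 132.21 g/mol.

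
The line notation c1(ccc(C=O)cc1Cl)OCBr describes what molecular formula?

Heavy atoms from the SMILES: 1 Br, 8 C, 1 Cl, 2 O.
Implicit hydrogens by atom environment:
  3 × C (aromatic): 1 H each → 3
  3 × C (aromatic): no H
  2 × O: no H
  1 × Br: no H
  1 × C: 2 H
  1 × C: 1 H
  1 × Cl: no H
  Total hydrogens = 6.
Molecular formula: C8H6BrClO2

C8H6BrClO2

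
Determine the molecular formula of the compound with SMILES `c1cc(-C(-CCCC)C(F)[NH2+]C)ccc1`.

C13H21FN+

Heavy atoms from the SMILES: 13 C, 1 F, 1 N.
Implicit hydrogens by atom environment:
  5 × C (aromatic): 1 H each → 5
  3 × C: 2 H each → 6
  2 × C: 3 H each → 6
  2 × C: 1 H each → 2
  1 × C (aromatic): no H
  1 × F: no H
  1 × N (charge +1): 2 H
  Total hydrogens = 21.
Net charge +1.
Molecular formula: C13H21FN+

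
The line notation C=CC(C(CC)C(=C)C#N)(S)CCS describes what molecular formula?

C11H17NS2

Heavy atoms from the SMILES: 11 C, 1 N, 2 S.
Implicit hydrogens by atom environment:
  5 × C: 2 H each → 10
  3 × C: no H
  2 × C: 1 H each → 2
  2 × S: 1 H each → 2
  1 × C: 3 H
  1 × N: no H
  Total hydrogens = 17.
Molecular formula: C11H17NS2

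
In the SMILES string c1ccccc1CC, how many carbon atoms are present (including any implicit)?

8

The symbol for carbon appears 8 times in the SMILES. Lowercase c denotes aromatic carbon and counts toward C.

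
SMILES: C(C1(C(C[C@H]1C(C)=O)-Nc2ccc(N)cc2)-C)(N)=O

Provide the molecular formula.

Heavy atoms from the SMILES: 14 C, 3 N, 2 O.
Implicit hydrogens by atom environment:
  4 × C (aromatic): 1 H each → 4
  3 × C: no H
  2 × C: 3 H each → 6
  2 × C: 1 H each → 2
  2 × C (aromatic): no H
  2 × N: 2 H each → 4
  2 × O: no H
  1 × C: 2 H
  1 × N: 1 H
  Total hydrogens = 19.
Molecular formula: C14H19N3O2

C14H19N3O2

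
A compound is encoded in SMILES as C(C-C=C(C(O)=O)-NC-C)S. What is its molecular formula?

C7H13NO2S

Heavy atoms from the SMILES: 7 C, 1 N, 2 O, 1 S.
Implicit hydrogens by atom environment:
  3 × C: 2 H each → 6
  2 × C: no H
  1 × C: 3 H
  1 × C: 1 H
  1 × N: 1 H
  1 × O: 1 H
  1 × O: no H
  1 × S: 1 H
  Total hydrogens = 13.
Molecular formula: C7H13NO2S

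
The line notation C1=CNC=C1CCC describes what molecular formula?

Heavy atoms from the SMILES: 7 C, 1 N.
Implicit hydrogens by atom environment:
  3 × C (aromatic): 1 H each → 3
  2 × C: 2 H each → 4
  1 × C: 3 H
  1 × C (aromatic): no H
  1 × N (aromatic): 1 H
  Total hydrogens = 11.
Molecular formula: C7H11N

C7H11N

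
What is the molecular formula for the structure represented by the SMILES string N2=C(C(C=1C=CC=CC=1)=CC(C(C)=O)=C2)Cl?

C13H10ClNO

Heavy atoms from the SMILES: 13 C, 1 Cl, 1 N, 1 O.
Implicit hydrogens by atom environment:
  7 × C (aromatic): 1 H each → 7
  4 × C (aromatic): no H
  1 × C: 3 H
  1 × C: no H
  1 × Cl: no H
  1 × N (aromatic): no H
  1 × O: no H
  Total hydrogens = 10.
Molecular formula: C13H10ClNO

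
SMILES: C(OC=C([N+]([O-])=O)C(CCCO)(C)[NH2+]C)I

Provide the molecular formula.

Heavy atoms from the SMILES: 9 C, 1 I, 2 N, 4 O.
Implicit hydrogens by atom environment:
  4 × C: 2 H each → 8
  2 × C: 3 H each → 6
  2 × C: no H
  2 × O: no H
  1 × C: 1 H
  1 × I: no H
  1 × N (charge +1): 2 H
  1 × N (charge +1): no H
  1 × O: 1 H
  1 × O (charge -1): no H
  Total hydrogens = 18.
Net charge +1.
Molecular formula: C9H18IN2O4+

C9H18IN2O4+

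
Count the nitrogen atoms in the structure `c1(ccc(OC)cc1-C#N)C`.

1

The symbol for nitrogen appears 1 time in the SMILES.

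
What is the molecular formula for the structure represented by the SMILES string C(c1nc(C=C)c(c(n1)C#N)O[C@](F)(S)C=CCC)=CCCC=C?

Heavy atoms from the SMILES: 18 C, 1 F, 3 N, 1 O, 1 S.
Implicit hydrogens by atom environment:
  6 × C: 1 H each → 6
  5 × C: 2 H each → 10
  4 × C (aromatic): no H
  2 × C: no H
  2 × N (aromatic): no H
  1 × C: 3 H
  1 × F: no H
  1 × N: no H
  1 × O: no H
  1 × S: 1 H
  Total hydrogens = 20.
Molecular formula: C18H20FN3OS

C18H20FN3OS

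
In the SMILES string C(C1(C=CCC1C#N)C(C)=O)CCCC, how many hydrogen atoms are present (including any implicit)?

19

Hydrogens are implicit in SMILES; fill each atom to its normal valence:
  5 × C: 2 H each → 10
  3 × C: 1 H each → 3
  3 × C: no H
  2 × C: 3 H each → 6
  1 × N: no H
  1 × O: no H
  Total hydrogens = 19.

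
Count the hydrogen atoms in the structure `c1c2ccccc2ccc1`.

Hydrogens are implicit in SMILES; fill each atom to its normal valence:
  8 × C (aromatic): 1 H each → 8
  2 × C (aromatic): no H
  Total hydrogens = 8.

8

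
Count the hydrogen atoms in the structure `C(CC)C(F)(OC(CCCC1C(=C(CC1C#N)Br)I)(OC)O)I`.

21

Hydrogens are implicit in SMILES; fill each atom to its normal valence:
  6 × C: 2 H each → 12
  5 × C: no H
  2 × C: 3 H each → 6
  2 × C: 1 H each → 2
  2 × I: no H
  2 × O: no H
  1 × Br: no H
  1 × F: no H
  1 × N: no H
  1 × O: 1 H
  Total hydrogens = 21.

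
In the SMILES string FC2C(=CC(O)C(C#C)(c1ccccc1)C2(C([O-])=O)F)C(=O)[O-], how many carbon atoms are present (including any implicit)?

The symbol for carbon appears 16 times in the SMILES. Lowercase c denotes aromatic carbon and counts toward C.

16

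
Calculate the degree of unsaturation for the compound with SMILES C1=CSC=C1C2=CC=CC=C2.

7

Molecular formula from the SMILES: C10H8S.
DoU = (2C + 2 + N − H − X)/2 = (2·10 + 2 + 0 − 8 − 0)/2 = 14/2 = 7.
(Structurally: 2 ring(s) + 5 π bond(s) = 7.)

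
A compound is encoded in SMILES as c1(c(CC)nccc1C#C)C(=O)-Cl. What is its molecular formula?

Heavy atoms from the SMILES: 10 C, 1 Cl, 1 N, 1 O.
Implicit hydrogens by atom environment:
  3 × C (aromatic): no H
  2 × C (aromatic): 1 H each → 2
  2 × C: no H
  1 × C: 3 H
  1 × C: 2 H
  1 × C: 1 H
  1 × Cl: no H
  1 × N (aromatic): no H
  1 × O: no H
  Total hydrogens = 8.
Molecular formula: C10H8ClNO

C10H8ClNO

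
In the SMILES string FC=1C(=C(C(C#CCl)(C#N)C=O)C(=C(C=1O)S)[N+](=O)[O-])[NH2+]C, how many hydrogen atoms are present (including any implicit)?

Hydrogens are implicit in SMILES; fill each atom to its normal valence:
  6 × C (aromatic): no H
  4 × C: no H
  2 × O: no H
  1 × C: 3 H
  1 × C: 1 H
  1 × Cl: no H
  1 × F: no H
  1 × N (charge +1): 2 H
  1 × N: no H
  1 × N (charge +1): no H
  1 × O: 1 H
  1 × O (charge -1): no H
  1 × S: 1 H
  Total hydrogens = 8.

8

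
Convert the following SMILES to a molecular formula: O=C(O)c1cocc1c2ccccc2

C11H8O3

Heavy atoms from the SMILES: 11 C, 3 O.
Implicit hydrogens by atom environment:
  7 × C (aromatic): 1 H each → 7
  3 × C (aromatic): no H
  1 × C: no H
  1 × O: 1 H
  1 × O (aromatic): no H
  1 × O: no H
  Total hydrogens = 8.
Molecular formula: C11H8O3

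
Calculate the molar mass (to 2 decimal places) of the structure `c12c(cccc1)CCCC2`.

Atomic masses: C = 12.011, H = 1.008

132.21

Molecular formula: C10H12.
M = 10×12.011 + 12×1.008 = 132.21 g/mol.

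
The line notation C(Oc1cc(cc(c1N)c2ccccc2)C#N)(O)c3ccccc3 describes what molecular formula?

C20H16N2O2

Heavy atoms from the SMILES: 20 C, 2 N, 2 O.
Implicit hydrogens by atom environment:
  12 × C (aromatic): 1 H each → 12
  6 × C (aromatic): no H
  1 × C: 1 H
  1 × C: no H
  1 × N: 2 H
  1 × N: no H
  1 × O: 1 H
  1 × O: no H
  Total hydrogens = 16.
Molecular formula: C20H16N2O2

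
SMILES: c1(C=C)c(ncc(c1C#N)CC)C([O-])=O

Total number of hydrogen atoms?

Hydrogens are implicit in SMILES; fill each atom to its normal valence:
  4 × C (aromatic): no H
  2 × C: 2 H each → 4
  2 × C: no H
  1 × C: 3 H
  1 × C (aromatic): 1 H
  1 × C: 1 H
  1 × N (aromatic): no H
  1 × N: no H
  1 × O: no H
  1 × O (charge -1): no H
  Total hydrogens = 9.

9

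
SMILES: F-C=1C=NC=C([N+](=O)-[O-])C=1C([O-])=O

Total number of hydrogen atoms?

Hydrogens are implicit in SMILES; fill each atom to its normal valence:
  3 × C (aromatic): no H
  2 × C (aromatic): 1 H each → 2
  2 × O: no H
  2 × O (charge -1): no H
  1 × C: no H
  1 × F: no H
  1 × N (aromatic): no H
  1 × N (charge +1): no H
  Total hydrogens = 2.

2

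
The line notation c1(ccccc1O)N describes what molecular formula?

Heavy atoms from the SMILES: 6 C, 1 N, 1 O.
Implicit hydrogens by atom environment:
  4 × C (aromatic): 1 H each → 4
  2 × C (aromatic): no H
  1 × N: 2 H
  1 × O: 1 H
  Total hydrogens = 7.
Molecular formula: C6H7NO

C6H7NO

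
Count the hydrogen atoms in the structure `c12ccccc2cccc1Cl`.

7

Hydrogens are implicit in SMILES; fill each atom to its normal valence:
  7 × C (aromatic): 1 H each → 7
  3 × C (aromatic): no H
  1 × Cl: no H
  Total hydrogens = 7.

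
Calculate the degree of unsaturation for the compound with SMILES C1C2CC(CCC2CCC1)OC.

Molecular formula from the SMILES: C11H20O.
DoU = (2C + 2 + N − H − X)/2 = (2·11 + 2 + 0 − 20 − 0)/2 = 4/2 = 2.
(Structurally: 2 ring(s) + 0 π bond(s) = 2.)

2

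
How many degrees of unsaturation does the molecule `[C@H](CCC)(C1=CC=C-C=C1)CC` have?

Molecular formula from the SMILES: C12H18.
DoU = (2C + 2 + N − H − X)/2 = (2·12 + 2 + 0 − 18 − 0)/2 = 8/2 = 4.
(Structurally: 1 ring(s) + 3 π bond(s) = 4.)

4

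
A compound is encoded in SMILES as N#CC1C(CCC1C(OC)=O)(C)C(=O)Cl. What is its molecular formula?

Heavy atoms from the SMILES: 10 C, 1 Cl, 1 N, 3 O.
Implicit hydrogens by atom environment:
  4 × C: no H
  3 × O: no H
  2 × C: 3 H each → 6
  2 × C: 2 H each → 4
  2 × C: 1 H each → 2
  1 × Cl: no H
  1 × N: no H
  Total hydrogens = 12.
Molecular formula: C10H12ClNO3

C10H12ClNO3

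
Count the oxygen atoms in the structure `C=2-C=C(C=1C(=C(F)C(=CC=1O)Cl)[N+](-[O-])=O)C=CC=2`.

The symbol for oxygen appears 3 times in the SMILES.

3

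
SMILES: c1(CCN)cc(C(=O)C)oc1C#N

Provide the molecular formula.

C9H10N2O2

Heavy atoms from the SMILES: 9 C, 2 N, 2 O.
Implicit hydrogens by atom environment:
  3 × C (aromatic): no H
  2 × C: 2 H each → 4
  2 × C: no H
  1 × C: 3 H
  1 × C (aromatic): 1 H
  1 × N: 2 H
  1 × N: no H
  1 × O (aromatic): no H
  1 × O: no H
  Total hydrogens = 10.
Molecular formula: C9H10N2O2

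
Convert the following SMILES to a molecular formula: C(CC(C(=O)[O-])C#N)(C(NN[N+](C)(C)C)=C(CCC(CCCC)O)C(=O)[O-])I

C18H30IN4O5-

Heavy atoms from the SMILES: 18 C, 1 I, 4 N, 5 O.
Implicit hydrogens by atom environment:
  6 × C: 2 H each → 12
  5 × C: no H
  4 × C: 3 H each → 12
  3 × C: 1 H each → 3
  2 × N: 1 H each → 2
  2 × O: no H
  2 × O (charge -1): no H
  1 × I: no H
  1 × N: no H
  1 × N (charge +1): no H
  1 × O: 1 H
  Total hydrogens = 30.
Net charge -1.
Molecular formula: C18H30IN4O5-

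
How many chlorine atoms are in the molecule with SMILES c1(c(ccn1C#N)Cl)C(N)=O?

1

The symbol for chlorine appears 1 time in the SMILES.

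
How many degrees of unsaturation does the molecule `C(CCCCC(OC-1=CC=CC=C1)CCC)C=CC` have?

5

Molecular formula from the SMILES: C18H28O.
DoU = (2C + 2 + N − H − X)/2 = (2·18 + 2 + 0 − 28 − 0)/2 = 10/2 = 5.
(Structurally: 1 ring(s) + 4 π bond(s) = 5.)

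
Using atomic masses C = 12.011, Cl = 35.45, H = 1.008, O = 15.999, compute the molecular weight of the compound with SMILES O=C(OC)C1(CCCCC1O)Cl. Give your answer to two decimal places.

Molecular formula: C8H13ClO3.
M = 8×12.011 + 1×35.45 + 13×1.008 + 3×15.999 = 192.64 g/mol.

192.64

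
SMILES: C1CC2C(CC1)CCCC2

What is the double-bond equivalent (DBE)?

2

Molecular formula from the SMILES: C10H18.
DoU = (2C + 2 + N − H − X)/2 = (2·10 + 2 + 0 − 18 − 0)/2 = 4/2 = 2.
(Structurally: 2 ring(s) + 0 π bond(s) = 2.)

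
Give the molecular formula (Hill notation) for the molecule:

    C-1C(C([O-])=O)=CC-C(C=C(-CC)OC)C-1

Heavy atoms from the SMILES: 12 C, 3 O.
Implicit hydrogens by atom environment:
  4 × C: 2 H each → 8
  3 × C: 1 H each → 3
  3 × C: no H
  2 × C: 3 H each → 6
  2 × O: no H
  1 × O (charge -1): no H
  Total hydrogens = 17.
Net charge -1.
Molecular formula: C12H17O3-

C12H17O3-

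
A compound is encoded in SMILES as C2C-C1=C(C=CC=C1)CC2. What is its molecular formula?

C10H12

Heavy atoms from the SMILES: 10 C.
Implicit hydrogens by atom environment:
  4 × C: 2 H each → 8
  4 × C (aromatic): 1 H each → 4
  2 × C (aromatic): no H
  Total hydrogens = 12.
Molecular formula: C10H12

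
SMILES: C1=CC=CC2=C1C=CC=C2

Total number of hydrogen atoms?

8

Hydrogens are implicit in SMILES; fill each atom to its normal valence:
  8 × C (aromatic): 1 H each → 8
  2 × C (aromatic): no H
  Total hydrogens = 8.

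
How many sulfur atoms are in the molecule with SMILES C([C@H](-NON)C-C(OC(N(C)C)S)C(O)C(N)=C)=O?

1

The symbol for sulfur appears 1 time in the SMILES.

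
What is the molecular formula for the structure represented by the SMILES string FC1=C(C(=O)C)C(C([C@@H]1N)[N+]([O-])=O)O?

C7H9FN2O4

Heavy atoms from the SMILES: 7 C, 1 F, 2 N, 4 O.
Implicit hydrogens by atom environment:
  3 × C: 1 H each → 3
  3 × C: no H
  2 × O: no H
  1 × C: 3 H
  1 × F: no H
  1 × N: 2 H
  1 × N (charge +1): no H
  1 × O: 1 H
  1 × O (charge -1): no H
  Total hydrogens = 9.
Molecular formula: C7H9FN2O4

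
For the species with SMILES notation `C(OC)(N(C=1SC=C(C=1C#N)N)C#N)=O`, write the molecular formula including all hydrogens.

C8H6N4O2S

Heavy atoms from the SMILES: 8 C, 4 N, 2 O, 1 S.
Implicit hydrogens by atom environment:
  3 × C (aromatic): no H
  3 × C: no H
  3 × N: no H
  2 × O: no H
  1 × C: 3 H
  1 × C (aromatic): 1 H
  1 × N: 2 H
  1 × S (aromatic): no H
  Total hydrogens = 6.
Molecular formula: C8H6N4O2S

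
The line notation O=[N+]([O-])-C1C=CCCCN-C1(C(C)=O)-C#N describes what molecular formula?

C10H13N3O3

Heavy atoms from the SMILES: 10 C, 3 N, 3 O.
Implicit hydrogens by atom environment:
  3 × C: 2 H each → 6
  3 × C: 1 H each → 3
  3 × C: no H
  2 × O: no H
  1 × C: 3 H
  1 × N: 1 H
  1 × N: no H
  1 × N (charge +1): no H
  1 × O (charge -1): no H
  Total hydrogens = 13.
Molecular formula: C10H13N3O3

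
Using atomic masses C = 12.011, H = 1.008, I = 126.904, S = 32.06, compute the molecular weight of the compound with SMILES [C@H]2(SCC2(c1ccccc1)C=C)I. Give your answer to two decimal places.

Molecular formula: C11H11IS.
M = 11×12.011 + 11×1.008 + 1×126.904 + 1×32.06 = 302.17 g/mol.

302.17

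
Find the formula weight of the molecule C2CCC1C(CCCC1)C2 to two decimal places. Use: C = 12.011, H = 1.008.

Molecular formula: C10H18.
M = 10×12.011 + 18×1.008 = 138.25 g/mol.

138.25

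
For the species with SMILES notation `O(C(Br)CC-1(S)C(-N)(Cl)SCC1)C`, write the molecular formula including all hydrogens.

Heavy atoms from the SMILES: 1 Br, 7 C, 1 Cl, 1 N, 1 O, 2 S.
Implicit hydrogens by atom environment:
  3 × C: 2 H each → 6
  2 × C: no H
  1 × Br: no H
  1 × C: 3 H
  1 × C: 1 H
  1 × Cl: no H
  1 × N: 2 H
  1 × O: no H
  1 × S: 1 H
  1 × S: no H
  Total hydrogens = 13.
Molecular formula: C7H13BrClNOS2

C7H13BrClNOS2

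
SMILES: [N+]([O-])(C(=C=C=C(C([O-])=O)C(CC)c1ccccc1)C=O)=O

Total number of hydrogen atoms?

Hydrogens are implicit in SMILES; fill each atom to its normal valence:
  5 × C (aromatic): 1 H each → 5
  5 × C: no H
  3 × O: no H
  2 × C: 1 H each → 2
  2 × O (charge -1): no H
  1 × C: 3 H
  1 × C: 2 H
  1 × C (aromatic): no H
  1 × N (charge +1): no H
  Total hydrogens = 12.

12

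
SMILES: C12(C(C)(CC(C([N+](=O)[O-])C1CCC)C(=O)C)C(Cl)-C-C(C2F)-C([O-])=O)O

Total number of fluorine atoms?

The symbol for fluorine appears 1 time in the SMILES.

1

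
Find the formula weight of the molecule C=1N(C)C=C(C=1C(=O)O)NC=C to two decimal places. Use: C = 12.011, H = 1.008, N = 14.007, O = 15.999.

166.18

Molecular formula: C8H10N2O2.
M = 8×12.011 + 10×1.008 + 2×14.007 + 2×15.999 = 166.18 g/mol.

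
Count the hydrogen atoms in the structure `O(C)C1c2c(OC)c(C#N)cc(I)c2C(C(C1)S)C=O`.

14

Hydrogens are implicit in SMILES; fill each atom to its normal valence:
  5 × C (aromatic): no H
  4 × C: 1 H each → 4
  3 × O: no H
  2 × C: 3 H each → 6
  1 × C: 2 H
  1 × C (aromatic): 1 H
  1 × C: no H
  1 × I: no H
  1 × N: no H
  1 × S: 1 H
  Total hydrogens = 14.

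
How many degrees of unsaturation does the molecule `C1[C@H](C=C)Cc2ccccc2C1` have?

6

Molecular formula from the SMILES: C12H14.
DoU = (2C + 2 + N − H − X)/2 = (2·12 + 2 + 0 − 14 − 0)/2 = 12/2 = 6.
(Structurally: 2 ring(s) + 4 π bond(s) = 6.)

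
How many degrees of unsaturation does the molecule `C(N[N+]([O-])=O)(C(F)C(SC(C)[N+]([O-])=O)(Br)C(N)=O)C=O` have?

Molecular formula from the SMILES: C7H10BrFN4O6S.
DoU = (2C + 2 + N − H − X)/2 = (2·7 + 2 + 4 − 10 − 2)/2 = 8/2 = 4.
(Structurally: 0 ring(s) + 4 π bond(s) = 4.)

4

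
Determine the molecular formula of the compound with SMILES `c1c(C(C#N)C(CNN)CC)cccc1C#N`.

Heavy atoms from the SMILES: 13 C, 4 N.
Implicit hydrogens by atom environment:
  4 × C (aromatic): 1 H each → 4
  2 × C: 2 H each → 4
  2 × C: 1 H each → 2
  2 × C (aromatic): no H
  2 × C: no H
  2 × N: no H
  1 × C: 3 H
  1 × N: 2 H
  1 × N: 1 H
  Total hydrogens = 16.
Molecular formula: C13H16N4

C13H16N4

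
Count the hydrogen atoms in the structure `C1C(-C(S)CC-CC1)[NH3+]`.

16

Hydrogens are implicit in SMILES; fill each atom to its normal valence:
  5 × C: 2 H each → 10
  2 × C: 1 H each → 2
  1 × N (charge +1): 3 H
  1 × S: 1 H
  Total hydrogens = 16.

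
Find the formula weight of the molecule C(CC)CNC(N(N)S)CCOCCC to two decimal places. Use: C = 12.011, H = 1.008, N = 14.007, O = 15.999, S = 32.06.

Molecular formula: C10H25N3OS.
M = 10×12.011 + 25×1.008 + 3×14.007 + 1×15.999 + 1×32.06 = 235.39 g/mol.

235.39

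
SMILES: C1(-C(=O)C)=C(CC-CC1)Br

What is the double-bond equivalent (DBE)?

3

Molecular formula from the SMILES: C8H11BrO.
DoU = (2C + 2 + N − H − X)/2 = (2·8 + 2 + 0 − 11 − 1)/2 = 6/2 = 3.
(Structurally: 1 ring(s) + 2 π bond(s) = 3.)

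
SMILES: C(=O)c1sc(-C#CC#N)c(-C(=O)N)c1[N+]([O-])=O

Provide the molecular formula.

Heavy atoms from the SMILES: 9 C, 3 N, 4 O, 1 S.
Implicit hydrogens by atom environment:
  4 × C (aromatic): no H
  4 × C: no H
  3 × O: no H
  1 × C: 1 H
  1 × N: 2 H
  1 × N: no H
  1 × N (charge +1): no H
  1 × O (charge -1): no H
  1 × S (aromatic): no H
  Total hydrogens = 3.
Molecular formula: C9H3N3O4S

C9H3N3O4S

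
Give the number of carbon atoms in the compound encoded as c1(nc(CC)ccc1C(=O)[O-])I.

The symbol for carbon appears 8 times in the SMILES. Lowercase c denotes aromatic carbon and counts toward C.

8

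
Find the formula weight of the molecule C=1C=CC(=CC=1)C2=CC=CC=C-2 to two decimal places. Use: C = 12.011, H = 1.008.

154.21

Molecular formula: C12H10.
M = 12×12.011 + 10×1.008 = 154.21 g/mol.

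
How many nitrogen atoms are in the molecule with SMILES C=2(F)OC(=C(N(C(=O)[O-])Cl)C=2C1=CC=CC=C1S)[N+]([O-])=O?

The symbol for nitrogen appears 2 times in the SMILES.

2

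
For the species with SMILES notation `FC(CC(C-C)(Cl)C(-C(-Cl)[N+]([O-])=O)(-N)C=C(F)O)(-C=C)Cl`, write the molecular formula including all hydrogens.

C11H15Cl3F2N2O3

Heavy atoms from the SMILES: 11 C, 3 Cl, 2 F, 2 N, 3 O.
Implicit hydrogens by atom environment:
  4 × C: no H
  3 × C: 2 H each → 6
  3 × C: 1 H each → 3
  3 × Cl: no H
  2 × F: no H
  1 × C: 3 H
  1 × N: 2 H
  1 × N (charge +1): no H
  1 × O: 1 H
  1 × O: no H
  1 × O (charge -1): no H
  Total hydrogens = 15.
Molecular formula: C11H15Cl3F2N2O3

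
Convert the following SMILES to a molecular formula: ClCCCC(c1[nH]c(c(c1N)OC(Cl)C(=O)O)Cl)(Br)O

C10H12BrCl3N2O4

Heavy atoms from the SMILES: 1 Br, 10 C, 3 Cl, 2 N, 4 O.
Implicit hydrogens by atom environment:
  4 × C (aromatic): no H
  3 × C: 2 H each → 6
  3 × Cl: no H
  2 × C: no H
  2 × O: 1 H each → 2
  2 × O: no H
  1 × Br: no H
  1 × C: 1 H
  1 × N: 2 H
  1 × N (aromatic): 1 H
  Total hydrogens = 12.
Molecular formula: C10H12BrCl3N2O4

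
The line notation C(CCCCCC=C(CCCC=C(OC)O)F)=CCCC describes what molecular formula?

C18H31FO2

Heavy atoms from the SMILES: 18 C, 1 F, 2 O.
Implicit hydrogens by atom environment:
  10 × C: 2 H each → 20
  4 × C: 1 H each → 4
  2 × C: 3 H each → 6
  2 × C: no H
  1 × F: no H
  1 × O: 1 H
  1 × O: no H
  Total hydrogens = 31.
Molecular formula: C18H31FO2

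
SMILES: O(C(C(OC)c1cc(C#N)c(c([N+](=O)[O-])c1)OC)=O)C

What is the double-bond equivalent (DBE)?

Molecular formula from the SMILES: C12H12N2O6.
DoU = (2C + 2 + N − H − X)/2 = (2·12 + 2 + 2 − 12 − 0)/2 = 16/2 = 8.
(Structurally: 1 ring(s) + 7 π bond(s) = 8.)

8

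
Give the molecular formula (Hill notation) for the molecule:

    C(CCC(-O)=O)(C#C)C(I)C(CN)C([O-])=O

C10H13INO4-

Heavy atoms from the SMILES: 10 C, 1 I, 1 N, 4 O.
Implicit hydrogens by atom environment:
  4 × C: 1 H each → 4
  3 × C: 2 H each → 6
  3 × C: no H
  2 × O: no H
  1 × I: no H
  1 × N: 2 H
  1 × O: 1 H
  1 × O (charge -1): no H
  Total hydrogens = 13.
Net charge -1.
Molecular formula: C10H13INO4-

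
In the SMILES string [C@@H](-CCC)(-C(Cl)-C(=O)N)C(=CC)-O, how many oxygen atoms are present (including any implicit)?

2

The symbol for oxygen appears 2 times in the SMILES.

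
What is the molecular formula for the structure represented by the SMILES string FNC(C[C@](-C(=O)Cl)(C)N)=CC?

Heavy atoms from the SMILES: 7 C, 1 Cl, 1 F, 2 N, 1 O.
Implicit hydrogens by atom environment:
  3 × C: no H
  2 × C: 3 H each → 6
  1 × C: 2 H
  1 × C: 1 H
  1 × Cl: no H
  1 × F: no H
  1 × N: 2 H
  1 × N: 1 H
  1 × O: no H
  Total hydrogens = 12.
Molecular formula: C7H12ClFN2O

C7H12ClFN2O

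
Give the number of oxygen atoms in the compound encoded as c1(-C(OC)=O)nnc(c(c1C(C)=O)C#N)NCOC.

The symbol for oxygen appears 4 times in the SMILES.

4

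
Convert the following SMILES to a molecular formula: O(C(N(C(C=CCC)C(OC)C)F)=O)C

Heavy atoms from the SMILES: 10 C, 1 F, 1 N, 3 O.
Implicit hydrogens by atom environment:
  4 × C: 3 H each → 12
  4 × C: 1 H each → 4
  3 × O: no H
  1 × C: 2 H
  1 × C: no H
  1 × F: no H
  1 × N: no H
  Total hydrogens = 18.
Molecular formula: C10H18FNO3

C10H18FNO3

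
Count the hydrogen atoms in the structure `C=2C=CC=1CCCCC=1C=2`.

12

Hydrogens are implicit in SMILES; fill each atom to its normal valence:
  4 × C: 2 H each → 8
  4 × C (aromatic): 1 H each → 4
  2 × C (aromatic): no H
  Total hydrogens = 12.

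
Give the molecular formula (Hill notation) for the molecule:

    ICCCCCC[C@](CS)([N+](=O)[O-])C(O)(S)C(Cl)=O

C10H17ClINO4S2

Heavy atoms from the SMILES: 10 C, 1 Cl, 1 I, 1 N, 4 O, 2 S.
Implicit hydrogens by atom environment:
  7 × C: 2 H each → 14
  3 × C: no H
  2 × O: no H
  2 × S: 1 H each → 2
  1 × Cl: no H
  1 × I: no H
  1 × N (charge +1): no H
  1 × O: 1 H
  1 × O (charge -1): no H
  Total hydrogens = 17.
Molecular formula: C10H17ClINO4S2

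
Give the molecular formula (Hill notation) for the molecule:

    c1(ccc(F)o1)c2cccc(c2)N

Heavy atoms from the SMILES: 10 C, 1 F, 1 N, 1 O.
Implicit hydrogens by atom environment:
  6 × C (aromatic): 1 H each → 6
  4 × C (aromatic): no H
  1 × F: no H
  1 × N: 2 H
  1 × O (aromatic): no H
  Total hydrogens = 8.
Molecular formula: C10H8FNO

C10H8FNO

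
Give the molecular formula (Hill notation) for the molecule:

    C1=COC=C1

C4H4O

Heavy atoms from the SMILES: 4 C, 1 O.
Implicit hydrogens by atom environment:
  4 × C (aromatic): 1 H each → 4
  1 × O (aromatic): no H
  Total hydrogens = 4.
Molecular formula: C4H4O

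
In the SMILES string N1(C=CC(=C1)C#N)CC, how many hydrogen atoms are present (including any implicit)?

Hydrogens are implicit in SMILES; fill each atom to its normal valence:
  3 × C (aromatic): 1 H each → 3
  1 × C: 3 H
  1 × C: 2 H
  1 × C (aromatic): no H
  1 × C: no H
  1 × N (aromatic): no H
  1 × N: no H
  Total hydrogens = 8.

8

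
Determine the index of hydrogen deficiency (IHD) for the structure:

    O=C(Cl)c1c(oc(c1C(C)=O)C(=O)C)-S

Molecular formula from the SMILES: C9H7ClO4S.
DoU = (2C + 2 + N − H − X)/2 = (2·9 + 2 + 0 − 7 − 1)/2 = 12/2 = 6.
(Structurally: 1 ring(s) + 5 π bond(s) = 6.)

6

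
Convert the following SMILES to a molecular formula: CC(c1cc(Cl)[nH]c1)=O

Heavy atoms from the SMILES: 6 C, 1 Cl, 1 N, 1 O.
Implicit hydrogens by atom environment:
  2 × C (aromatic): 1 H each → 2
  2 × C (aromatic): no H
  1 × C: 3 H
  1 × C: no H
  1 × Cl: no H
  1 × N (aromatic): 1 H
  1 × O: no H
  Total hydrogens = 6.
Molecular formula: C6H6ClNO

C6H6ClNO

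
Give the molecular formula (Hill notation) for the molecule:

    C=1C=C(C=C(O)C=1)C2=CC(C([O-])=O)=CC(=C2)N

C13H10NO3-

Heavy atoms from the SMILES: 13 C, 1 N, 3 O.
Implicit hydrogens by atom environment:
  7 × C (aromatic): 1 H each → 7
  5 × C (aromatic): no H
  1 × C: no H
  1 × N: 2 H
  1 × O: 1 H
  1 × O: no H
  1 × O (charge -1): no H
  Total hydrogens = 10.
Net charge -1.
Molecular formula: C13H10NO3-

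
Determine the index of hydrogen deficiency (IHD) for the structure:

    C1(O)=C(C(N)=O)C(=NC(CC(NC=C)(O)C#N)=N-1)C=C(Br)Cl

Molecular formula from the SMILES: C12H11BrClN5O3.
DoU = (2C + 2 + N − H − X)/2 = (2·12 + 2 + 5 − 11 − 2)/2 = 18/2 = 9.
(Structurally: 1 ring(s) + 8 π bond(s) = 9.)

9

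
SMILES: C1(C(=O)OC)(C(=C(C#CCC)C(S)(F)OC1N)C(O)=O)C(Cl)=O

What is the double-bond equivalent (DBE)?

Molecular formula from the SMILES: C13H13ClFNO6S.
DoU = (2C + 2 + N − H − X)/2 = (2·13 + 2 + 1 − 13 − 2)/2 = 14/2 = 7.
(Structurally: 1 ring(s) + 6 π bond(s) = 7.)

7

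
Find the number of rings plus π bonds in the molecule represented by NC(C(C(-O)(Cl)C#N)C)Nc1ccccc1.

Molecular formula from the SMILES: C11H14ClN3O.
DoU = (2C + 2 + N − H − X)/2 = (2·11 + 2 + 3 − 14 − 1)/2 = 12/2 = 6.
(Structurally: 1 ring(s) + 5 π bond(s) = 6.)

6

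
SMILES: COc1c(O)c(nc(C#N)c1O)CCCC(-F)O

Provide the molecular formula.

Heavy atoms from the SMILES: 11 C, 1 F, 2 N, 4 O.
Implicit hydrogens by atom environment:
  5 × C (aromatic): no H
  3 × C: 2 H each → 6
  3 × O: 1 H each → 3
  1 × C: 3 H
  1 × C: 1 H
  1 × C: no H
  1 × F: no H
  1 × N (aromatic): no H
  1 × N: no H
  1 × O: no H
  Total hydrogens = 13.
Molecular formula: C11H13FN2O4

C11H13FN2O4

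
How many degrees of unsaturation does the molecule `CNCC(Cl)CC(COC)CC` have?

Molecular formula from the SMILES: C9H20ClNO.
DoU = (2C + 2 + N − H − X)/2 = (2·9 + 2 + 1 − 20 − 1)/2 = 0/2 = 0.
(Structurally: 0 ring(s) + 0 π bond(s) = 0.)

0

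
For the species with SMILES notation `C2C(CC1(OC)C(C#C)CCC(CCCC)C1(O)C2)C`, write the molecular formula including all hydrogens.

Heavy atoms from the SMILES: 18 C, 2 O.
Implicit hydrogens by atom environment:
  8 × C: 2 H each → 16
  4 × C: 1 H each → 4
  3 × C: 3 H each → 9
  3 × C: no H
  1 × O: 1 H
  1 × O: no H
  Total hydrogens = 30.
Molecular formula: C18H30O2

C18H30O2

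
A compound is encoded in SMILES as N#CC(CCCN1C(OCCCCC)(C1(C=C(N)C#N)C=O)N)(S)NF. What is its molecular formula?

Heavy atoms from the SMILES: 16 C, 1 F, 6 N, 2 O, 1 S.
Implicit hydrogens by atom environment:
  7 × C: 2 H each → 14
  6 × C: no H
  3 × N: no H
  2 × C: 1 H each → 2
  2 × N: 2 H each → 4
  2 × O: no H
  1 × C: 3 H
  1 × F: no H
  1 × N: 1 H
  1 × S: 1 H
  Total hydrogens = 25.
Molecular formula: C16H25FN6O2S

C16H25FN6O2S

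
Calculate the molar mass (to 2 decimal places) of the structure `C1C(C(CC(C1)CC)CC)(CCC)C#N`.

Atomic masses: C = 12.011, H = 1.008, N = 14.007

Molecular formula: C14H25N.
M = 14×12.011 + 25×1.008 + 1×14.007 = 207.36 g/mol.

207.36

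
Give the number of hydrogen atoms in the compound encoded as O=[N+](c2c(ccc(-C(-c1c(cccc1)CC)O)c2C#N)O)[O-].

14

Hydrogens are implicit in SMILES; fill each atom to its normal valence:
  6 × C (aromatic): 1 H each → 6
  6 × C (aromatic): no H
  2 × O: 1 H each → 2
  1 × C: 3 H
  1 × C: 2 H
  1 × C: 1 H
  1 × C: no H
  1 × N: no H
  1 × N (charge +1): no H
  1 × O: no H
  1 × O (charge -1): no H
  Total hydrogens = 14.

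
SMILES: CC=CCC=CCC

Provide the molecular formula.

C8H14

Heavy atoms from the SMILES: 8 C.
Implicit hydrogens by atom environment:
  4 × C: 1 H each → 4
  2 × C: 3 H each → 6
  2 × C: 2 H each → 4
  Total hydrogens = 14.
Molecular formula: C8H14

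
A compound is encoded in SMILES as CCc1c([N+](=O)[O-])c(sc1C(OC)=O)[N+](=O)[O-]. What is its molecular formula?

Heavy atoms from the SMILES: 8 C, 2 N, 6 O, 1 S.
Implicit hydrogens by atom environment:
  4 × C (aromatic): no H
  4 × O: no H
  2 × C: 3 H each → 6
  2 × N (charge +1): no H
  2 × O (charge -1): no H
  1 × C: 2 H
  1 × C: no H
  1 × S (aromatic): no H
  Total hydrogens = 8.
Molecular formula: C8H8N2O6S

C8H8N2O6S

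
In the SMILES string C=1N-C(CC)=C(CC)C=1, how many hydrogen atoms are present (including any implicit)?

13

Hydrogens are implicit in SMILES; fill each atom to its normal valence:
  2 × C: 3 H each → 6
  2 × C: 2 H each → 4
  2 × C (aromatic): 1 H each → 2
  2 × C (aromatic): no H
  1 × N (aromatic): 1 H
  Total hydrogens = 13.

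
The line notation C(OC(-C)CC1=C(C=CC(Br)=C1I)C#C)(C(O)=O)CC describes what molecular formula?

Heavy atoms from the SMILES: 1 Br, 15 C, 1 I, 3 O.
Implicit hydrogens by atom environment:
  4 × C (aromatic): no H
  3 × C: 1 H each → 3
  2 × C: 3 H each → 6
  2 × C: 2 H each → 4
  2 × C (aromatic): 1 H each → 2
  2 × C: no H
  2 × O: no H
  1 × Br: no H
  1 × I: no H
  1 × O: 1 H
  Total hydrogens = 16.
Molecular formula: C15H16BrIO3

C15H16BrIO3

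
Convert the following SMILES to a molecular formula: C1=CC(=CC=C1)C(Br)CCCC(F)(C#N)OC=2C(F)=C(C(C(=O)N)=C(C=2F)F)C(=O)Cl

C20H14BrClF4N2O3

Heavy atoms from the SMILES: 1 Br, 20 C, 1 Cl, 4 F, 2 N, 3 O.
Implicit hydrogens by atom environment:
  7 × C (aromatic): no H
  5 × C (aromatic): 1 H each → 5
  4 × C: no H
  4 × F: no H
  3 × C: 2 H each → 6
  3 × O: no H
  1 × Br: no H
  1 × C: 1 H
  1 × Cl: no H
  1 × N: 2 H
  1 × N: no H
  Total hydrogens = 14.
Molecular formula: C20H14BrClF4N2O3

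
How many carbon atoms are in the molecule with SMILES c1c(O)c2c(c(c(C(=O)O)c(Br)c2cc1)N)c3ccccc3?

The symbol for carbon appears 17 times in the SMILES. Lowercase c denotes aromatic carbon and counts toward C.

17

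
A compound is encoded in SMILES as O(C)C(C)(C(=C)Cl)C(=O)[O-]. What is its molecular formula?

C6H8ClO3-

Heavy atoms from the SMILES: 6 C, 1 Cl, 3 O.
Implicit hydrogens by atom environment:
  3 × C: no H
  2 × C: 3 H each → 6
  2 × O: no H
  1 × C: 2 H
  1 × Cl: no H
  1 × O (charge -1): no H
  Total hydrogens = 8.
Net charge -1.
Molecular formula: C6H8ClO3-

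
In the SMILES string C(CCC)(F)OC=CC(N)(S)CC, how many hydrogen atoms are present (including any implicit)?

18

Hydrogens are implicit in SMILES; fill each atom to its normal valence:
  3 × C: 2 H each → 6
  3 × C: 1 H each → 3
  2 × C: 3 H each → 6
  1 × C: no H
  1 × F: no H
  1 × N: 2 H
  1 × O: no H
  1 × S: 1 H
  Total hydrogens = 18.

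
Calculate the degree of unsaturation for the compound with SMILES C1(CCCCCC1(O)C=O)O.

Molecular formula from the SMILES: C8H14O3.
DoU = (2C + 2 + N − H − X)/2 = (2·8 + 2 + 0 − 14 − 0)/2 = 4/2 = 2.
(Structurally: 1 ring(s) + 1 π bond(s) = 2.)

2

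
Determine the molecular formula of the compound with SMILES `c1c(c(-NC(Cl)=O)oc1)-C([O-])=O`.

C6H3ClNO4-

Heavy atoms from the SMILES: 6 C, 1 Cl, 1 N, 4 O.
Implicit hydrogens by atom environment:
  2 × C (aromatic): 1 H each → 2
  2 × C (aromatic): no H
  2 × C: no H
  2 × O: no H
  1 × Cl: no H
  1 × N: 1 H
  1 × O (aromatic): no H
  1 × O (charge -1): no H
  Total hydrogens = 3.
Net charge -1.
Molecular formula: C6H3ClNO4-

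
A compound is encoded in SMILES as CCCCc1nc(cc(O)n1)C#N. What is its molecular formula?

C9H11N3O

Heavy atoms from the SMILES: 9 C, 3 N, 1 O.
Implicit hydrogens by atom environment:
  3 × C: 2 H each → 6
  3 × C (aromatic): no H
  2 × N (aromatic): no H
  1 × C: 3 H
  1 × C (aromatic): 1 H
  1 × C: no H
  1 × N: no H
  1 × O: 1 H
  Total hydrogens = 11.
Molecular formula: C9H11N3O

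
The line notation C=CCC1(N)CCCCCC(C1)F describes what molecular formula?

Heavy atoms from the SMILES: 11 C, 1 F, 1 N.
Implicit hydrogens by atom environment:
  8 × C: 2 H each → 16
  2 × C: 1 H each → 2
  1 × C: no H
  1 × F: no H
  1 × N: 2 H
  Total hydrogens = 20.
Molecular formula: C11H20FN

C11H20FN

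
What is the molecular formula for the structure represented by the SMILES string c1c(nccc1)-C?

C6H7N

Heavy atoms from the SMILES: 6 C, 1 N.
Implicit hydrogens by atom environment:
  4 × C (aromatic): 1 H each → 4
  1 × C: 3 H
  1 × C (aromatic): no H
  1 × N (aromatic): no H
  Total hydrogens = 7.
Molecular formula: C6H7N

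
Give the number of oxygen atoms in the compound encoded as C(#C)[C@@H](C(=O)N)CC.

1

The symbol for oxygen appears 1 time in the SMILES.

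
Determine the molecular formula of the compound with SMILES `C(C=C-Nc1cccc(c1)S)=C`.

C10H11NS

Heavy atoms from the SMILES: 10 C, 1 N, 1 S.
Implicit hydrogens by atom environment:
  4 × C (aromatic): 1 H each → 4
  3 × C: 1 H each → 3
  2 × C (aromatic): no H
  1 × C: 2 H
  1 × N: 1 H
  1 × S: 1 H
  Total hydrogens = 11.
Molecular formula: C10H11NS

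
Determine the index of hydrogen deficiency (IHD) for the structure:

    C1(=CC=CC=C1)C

4

Molecular formula from the SMILES: C7H8.
DoU = (2C + 2 + N − H − X)/2 = (2·7 + 2 + 0 − 8 − 0)/2 = 8/2 = 4.
(Structurally: 1 ring(s) + 3 π bond(s) = 4.)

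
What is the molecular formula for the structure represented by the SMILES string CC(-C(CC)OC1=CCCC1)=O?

C10H16O2

Heavy atoms from the SMILES: 10 C, 2 O.
Implicit hydrogens by atom environment:
  4 × C: 2 H each → 8
  2 × C: 3 H each → 6
  2 × C: 1 H each → 2
  2 × C: no H
  2 × O: no H
  Total hydrogens = 16.
Molecular formula: C10H16O2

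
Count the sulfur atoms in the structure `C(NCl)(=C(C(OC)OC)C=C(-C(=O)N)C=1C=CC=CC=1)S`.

1

The symbol for sulfur appears 1 time in the SMILES.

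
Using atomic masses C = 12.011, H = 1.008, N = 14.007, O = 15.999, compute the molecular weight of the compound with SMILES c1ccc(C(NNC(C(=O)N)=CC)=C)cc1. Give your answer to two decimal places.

Molecular formula: C12H15N3O.
M = 12×12.011 + 15×1.008 + 3×14.007 + 1×15.999 = 217.27 g/mol.

217.27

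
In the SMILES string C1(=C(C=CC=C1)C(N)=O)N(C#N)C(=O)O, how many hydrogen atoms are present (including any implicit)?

Hydrogens are implicit in SMILES; fill each atom to its normal valence:
  4 × C (aromatic): 1 H each → 4
  3 × C: no H
  2 × C (aromatic): no H
  2 × N: no H
  2 × O: no H
  1 × N: 2 H
  1 × O: 1 H
  Total hydrogens = 7.

7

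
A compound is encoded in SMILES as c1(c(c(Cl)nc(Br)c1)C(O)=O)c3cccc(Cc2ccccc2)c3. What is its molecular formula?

C19H13BrClNO2

Heavy atoms from the SMILES: 1 Br, 19 C, 1 Cl, 1 N, 2 O.
Implicit hydrogens by atom environment:
  10 × C (aromatic): 1 H each → 10
  7 × C (aromatic): no H
  1 × Br: no H
  1 × C: 2 H
  1 × C: no H
  1 × Cl: no H
  1 × N (aromatic): no H
  1 × O: 1 H
  1 × O: no H
  Total hydrogens = 13.
Molecular formula: C19H13BrClNO2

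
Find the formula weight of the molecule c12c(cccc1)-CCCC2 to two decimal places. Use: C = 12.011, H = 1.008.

132.21

Molecular formula: C10H12.
M = 10×12.011 + 12×1.008 = 132.21 g/mol.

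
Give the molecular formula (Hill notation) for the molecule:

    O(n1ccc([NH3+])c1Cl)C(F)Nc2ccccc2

Heavy atoms from the SMILES: 11 C, 1 Cl, 1 F, 3 N, 1 O.
Implicit hydrogens by atom environment:
  7 × C (aromatic): 1 H each → 7
  3 × C (aromatic): no H
  1 × C: 1 H
  1 × Cl: no H
  1 × F: no H
  1 × N (charge +1): 3 H
  1 × N: 1 H
  1 × N (aromatic): no H
  1 × O: no H
  Total hydrogens = 12.
Net charge +1.
Molecular formula: C11H12ClFN3O+

C11H12ClFN3O+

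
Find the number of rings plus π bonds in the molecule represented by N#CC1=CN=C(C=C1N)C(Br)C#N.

Molecular formula from the SMILES: C8H5BrN4.
DoU = (2C + 2 + N − H − X)/2 = (2·8 + 2 + 4 − 5 − 1)/2 = 16/2 = 8.
(Structurally: 1 ring(s) + 7 π bond(s) = 8.)

8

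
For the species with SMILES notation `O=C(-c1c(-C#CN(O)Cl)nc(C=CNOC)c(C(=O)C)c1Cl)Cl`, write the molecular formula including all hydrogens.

C13H10Cl3N3O4

Heavy atoms from the SMILES: 13 C, 3 Cl, 3 N, 4 O.
Implicit hydrogens by atom environment:
  5 × C (aromatic): no H
  4 × C: no H
  3 × Cl: no H
  3 × O: no H
  2 × C: 3 H each → 6
  2 × C: 1 H each → 2
  1 × N: 1 H
  1 × N (aromatic): no H
  1 × N: no H
  1 × O: 1 H
  Total hydrogens = 10.
Molecular formula: C13H10Cl3N3O4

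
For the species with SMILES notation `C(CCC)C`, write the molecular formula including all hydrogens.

C5H12

Heavy atoms from the SMILES: 5 C.
Implicit hydrogens by atom environment:
  3 × C: 2 H each → 6
  2 × C: 3 H each → 6
  Total hydrogens = 12.
Molecular formula: C5H12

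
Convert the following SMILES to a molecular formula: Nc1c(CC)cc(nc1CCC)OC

Heavy atoms from the SMILES: 11 C, 2 N, 1 O.
Implicit hydrogens by atom environment:
  4 × C (aromatic): no H
  3 × C: 3 H each → 9
  3 × C: 2 H each → 6
  1 × C (aromatic): 1 H
  1 × N: 2 H
  1 × N (aromatic): no H
  1 × O: no H
  Total hydrogens = 18.
Molecular formula: C11H18N2O

C11H18N2O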